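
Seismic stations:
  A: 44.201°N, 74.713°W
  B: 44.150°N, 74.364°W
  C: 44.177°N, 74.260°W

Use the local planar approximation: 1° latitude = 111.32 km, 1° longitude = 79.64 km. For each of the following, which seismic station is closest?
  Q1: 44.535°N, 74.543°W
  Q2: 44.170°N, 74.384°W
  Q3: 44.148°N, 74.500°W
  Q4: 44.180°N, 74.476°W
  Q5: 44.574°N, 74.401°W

Q1→A; Q2→B; Q3→B; Q4→B; Q5→C

Q1 at 44.535°N, 74.543°W:
  A: √((-0.334·111.32)² + (-0.170·79.64)²) = √(1382.41784 + 183.29911) = 39.569 km
  B: √((-0.385·111.32)² + (0.179·79.64)²) = √(1836.82531 + 203.22099) = 45.167 km
  C: √((-0.358·111.32)² + (0.283·79.64)²) = √(1588.22654 + 507.96685) = 45.784 km
  → nearest: A (39.569 km)
Q2 at 44.170°N, 74.384°W:
  A: √((0.031·111.32)² + (-0.329·79.64)²) = √(11.90885 + 686.52175) = 26.428 km
  B: √((-0.020·111.32)² + (0.020·79.64)²) = √(4.95686 + 2.53701) = 2.737 km
  C: √((0.007·111.32)² + (0.124·79.64)²) = √(0.60721 + 97.52274) = 9.906 km
  → nearest: B (2.737 km)
Q3 at 44.148°N, 74.500°W:
  A: √((0.053·111.32)² + (-0.213·79.64)²) = √(34.80953 + 287.75423) = 17.960 km
  B: √((0.002·111.32)² + (0.136·79.64)²) = √(0.04957 + 117.31143) = 10.833 km
  C: √((0.029·111.32)² + (0.240·79.64)²) = √(10.42179 + 365.32970) = 19.384 km
  → nearest: B (10.833 km)
Q4 at 44.180°N, 74.476°W:
  A: √((0.021·111.32)² + (-0.237·79.64)²) = √(5.46493 + 356.25355) = 19.019 km
  B: √((-0.030·111.32)² + (0.112·79.64)²) = √(11.15293 + 79.56069) = 9.524 km
  C: √((-0.003·111.32)² + (0.216·79.64)²) = √(0.11153 + 295.91706) = 17.205 km
  → nearest: B (9.524 km)
Q5 at 44.574°N, 74.401°W:
  A: √((-0.373·111.32)² + (-0.312·79.64)²) = √(1724.10638 + 617.40720) = 48.389 km
  B: √((-0.424·111.32)² + (0.037·79.64)²) = √(2227.80979 + 8.68292) = 47.292 km
  C: √((-0.397·111.32)² + (0.141·79.64)²) = √(1953.11317 + 126.09583) = 45.598 km
  → nearest: C (45.598 km)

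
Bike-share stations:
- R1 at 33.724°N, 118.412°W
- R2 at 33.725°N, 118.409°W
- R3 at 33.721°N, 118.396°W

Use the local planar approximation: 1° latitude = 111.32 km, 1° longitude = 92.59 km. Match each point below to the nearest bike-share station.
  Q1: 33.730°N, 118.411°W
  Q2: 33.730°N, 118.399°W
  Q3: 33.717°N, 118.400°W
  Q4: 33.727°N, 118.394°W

Q1→R2; Q2→R3; Q3→R3; Q4→R3

Q1 at 33.730°N, 118.411°W:
  R1: √((-0.006·111.32)² + (-0.001·92.59)²) = √(0.44612 + 0.00857) = 0.674 km
  R2: √((-0.005·111.32)² + (0.002·92.59)²) = √(0.30980 + 0.03429) = 0.587 km
  R3: √((-0.009·111.32)² + (0.015·92.59)²) = √(1.00376 + 1.92890) = 1.713 km
  → nearest: R2 (0.587 km)
Q2 at 33.730°N, 118.399°W:
  R1: √((-0.006·111.32)² + (-0.013·92.59)²) = √(0.44612 + 1.44882) = 1.377 km
  R2: √((-0.005·111.32)² + (-0.010·92.59)²) = √(0.30980 + 0.85729) = 1.080 km
  R3: √((-0.009·111.32)² + (0.003·92.59)²) = √(1.00376 + 0.07716) = 1.040 km
  → nearest: R3 (1.040 km)
Q3 at 33.717°N, 118.400°W:
  R1: √((0.007·111.32)² + (-0.012·92.59)²) = √(0.60721 + 1.23450) = 1.357 km
  R2: √((0.008·111.32)² + (-0.009·92.59)²) = √(0.79310 + 0.69441) = 1.220 km
  R3: √((0.004·111.32)² + (0.004·92.59)²) = √(0.19827 + 0.13717) = 0.579 km
  → nearest: R3 (0.579 km)
Q4 at 33.727°N, 118.394°W:
  R1: √((-0.003·111.32)² + (-0.018·92.59)²) = √(0.11153 + 2.77762) = 1.700 km
  R2: √((-0.002·111.32)² + (-0.015·92.59)²) = √(0.04957 + 1.92890) = 1.407 km
  R3: √((-0.006·111.32)² + (-0.002·92.59)²) = √(0.44612 + 0.03429) = 0.693 km
  → nearest: R3 (0.693 km)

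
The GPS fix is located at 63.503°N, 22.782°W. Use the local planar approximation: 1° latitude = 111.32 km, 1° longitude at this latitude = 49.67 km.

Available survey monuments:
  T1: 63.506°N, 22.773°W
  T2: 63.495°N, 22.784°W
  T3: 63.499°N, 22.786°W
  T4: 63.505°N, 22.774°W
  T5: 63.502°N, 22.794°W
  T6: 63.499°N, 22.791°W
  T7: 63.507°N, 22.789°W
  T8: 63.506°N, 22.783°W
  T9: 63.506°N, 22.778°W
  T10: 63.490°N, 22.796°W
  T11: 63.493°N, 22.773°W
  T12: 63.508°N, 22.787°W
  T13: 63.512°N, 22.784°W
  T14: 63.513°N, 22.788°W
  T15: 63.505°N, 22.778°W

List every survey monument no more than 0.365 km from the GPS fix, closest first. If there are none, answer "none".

Distances from 63.503°N, 22.782°W:
T1: √((0.003·111.32)² + (0.009·49.67)²) = √(0.11153 + 0.19984) = 0.558 km
T2: √((-0.008·111.32)² + (-0.002·49.67)²) = √(0.79310 + 0.00987) = 0.896 km
T3: √((-0.004·111.32)² + (-0.004·49.67)²) = √(0.19827 + 0.03947) = 0.488 km
T4: √((0.002·111.32)² + (0.008·49.67)²) = √(0.04957 + 0.15789) = 0.455 km
T5: √((-0.001·111.32)² + (-0.012·49.67)²) = √(0.01239 + 0.35526) = 0.606 km
T6: √((-0.004·111.32)² + (-0.009·49.67)²) = √(0.19827 + 0.19984) = 0.631 km
T7: √((0.004·111.32)² + (-0.007·49.67)²) = √(0.19827 + 0.12089) = 0.565 km
T8: √((0.003·111.32)² + (-0.001·49.67)²) = √(0.11153 + 0.00247) = 0.338 km
T9: √((0.003·111.32)² + (0.004·49.67)²) = √(0.11153 + 0.03947) = 0.389 km
T10: √((-0.013·111.32)² + (-0.014·49.67)²) = √(2.09427 + 0.48355) = 1.606 km
T11: √((-0.010·111.32)² + (0.009·49.67)²) = √(1.23921 + 0.19984) = 1.200 km
T12: √((0.005·111.32)² + (-0.005·49.67)²) = √(0.30980 + 0.06168) = 0.609 km
T13: √((0.009·111.32)² + (-0.002·49.67)²) = √(1.00376 + 0.00987) = 1.007 km
T14: √((0.010·111.32)² + (-0.006·49.67)²) = √(1.23921 + 0.08882) = 1.152 km
T15: √((0.002·111.32)² + (0.004·49.67)²) = √(0.04957 + 0.03947) = 0.298 km
Threshold 0.365 km: T15 (0.298 km), T8 (0.338 km) are within range.

T15, T8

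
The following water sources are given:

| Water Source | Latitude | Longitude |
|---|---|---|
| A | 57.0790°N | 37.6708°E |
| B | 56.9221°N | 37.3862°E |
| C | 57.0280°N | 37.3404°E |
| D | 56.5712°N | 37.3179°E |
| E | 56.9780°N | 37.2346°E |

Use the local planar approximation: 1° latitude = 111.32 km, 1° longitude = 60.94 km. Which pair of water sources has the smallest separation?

C and E

Pairwise distances:
A–B: 24.6143 km
A–C: 20.9197 km
A–D: 60.4809 km
A–E: 28.8620 km
B–C: 12.1147 km
B–D: 39.2833 km
B–E: 11.1388 km
C–D: 50.8695 km
C–E: 8.5176 km
D–E: 45.5686 km
Closest pair: C–E at 8.5176 km.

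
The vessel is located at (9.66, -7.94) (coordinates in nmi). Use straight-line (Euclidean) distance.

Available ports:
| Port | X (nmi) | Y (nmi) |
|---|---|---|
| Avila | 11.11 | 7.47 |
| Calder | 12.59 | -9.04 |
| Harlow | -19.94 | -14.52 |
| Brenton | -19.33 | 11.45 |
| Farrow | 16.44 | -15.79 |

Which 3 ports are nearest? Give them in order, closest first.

Calder, Farrow, Avila

Distances from (9.66, -7.94):
Avila: √((1.45)² + (15.41)²) = √(2.1025 + 237.4681) = 15.48 nmi
Calder: √((2.93)² + (-1.10)²) = √(8.5849 + 1.2100) = 3.13 nmi
Harlow: √((-29.60)² + (-6.58)²) = √(876.1600 + 43.2964) = 30.32 nmi
Brenton: √((-28.99)² + (19.39)²) = √(840.4201 + 375.9721) = 34.88 nmi
Farrow: √((6.78)² + (-7.85)²) = √(45.9684 + 61.6225) = 10.37 nmi
Sorted: Calder (3.13 nmi) < Farrow (10.37 nmi) < Avila (15.48 nmi) < Harlow (30.32 nmi) < Brenton (34.88 nmi)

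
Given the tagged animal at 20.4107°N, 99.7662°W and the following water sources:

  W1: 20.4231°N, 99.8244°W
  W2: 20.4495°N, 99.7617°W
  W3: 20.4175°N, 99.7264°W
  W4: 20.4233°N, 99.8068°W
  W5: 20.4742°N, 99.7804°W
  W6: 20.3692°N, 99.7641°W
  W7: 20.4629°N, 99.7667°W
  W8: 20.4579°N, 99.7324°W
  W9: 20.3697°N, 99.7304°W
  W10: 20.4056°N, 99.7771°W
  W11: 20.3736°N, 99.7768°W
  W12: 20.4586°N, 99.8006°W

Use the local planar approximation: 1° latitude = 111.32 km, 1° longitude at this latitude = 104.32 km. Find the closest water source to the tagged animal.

Distances from 20.4107°N, 99.7662°W:
W1: 6.2264 km
W2: 4.3447 km
W3: 4.2204 km
W4: 4.4616 km
W5: 7.2224 km
W6: 4.6250 km
W7: 5.8111 km
W8: 6.3278 km
W9: 5.8974 km
W10: 1.2709 km
W11: 4.2754 km
W12: 6.4273 km
Minimum: W10 at 1.2709 km.

W10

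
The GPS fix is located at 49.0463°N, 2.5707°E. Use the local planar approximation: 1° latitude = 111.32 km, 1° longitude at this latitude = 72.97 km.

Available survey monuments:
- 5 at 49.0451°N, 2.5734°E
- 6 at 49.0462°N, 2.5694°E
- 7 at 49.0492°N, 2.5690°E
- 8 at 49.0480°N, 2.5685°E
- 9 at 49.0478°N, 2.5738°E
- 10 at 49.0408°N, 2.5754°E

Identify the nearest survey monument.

6

Distances from 49.0463°N, 2.5707°E:
5: √((-0.0012·111.32)² + (0.0027·72.97)²) = √(0.017845 + 0.038816) = 0.2380 km
6: √((-0.0001·111.32)² + (-0.0013·72.97)²) = √(0.000124 + 0.008999) = 0.0955 km
7: √((0.0029·111.32)² + (-0.0017·72.97)²) = √(0.104218 + 0.015388) = 0.3458 km
8: √((0.0017·111.32)² + (-0.0022·72.97)²) = √(0.035813 + 0.025771) = 0.2482 km
9: √((0.0015·111.32)² + (0.0031·72.97)²) = √(0.027882 + 0.051170) = 0.2812 km
10: √((-0.0055·111.32)² + (0.0047·72.97)²) = √(0.374862 + 0.117621) = 0.7018 km
Minimum: 6 at 0.0955 km.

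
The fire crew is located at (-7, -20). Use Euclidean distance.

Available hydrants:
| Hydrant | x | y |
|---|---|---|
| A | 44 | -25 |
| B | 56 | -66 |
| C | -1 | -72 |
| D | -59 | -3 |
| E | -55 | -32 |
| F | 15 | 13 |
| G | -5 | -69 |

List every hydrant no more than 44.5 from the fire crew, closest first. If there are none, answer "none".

F

Distances from (-7, -20):
A: √((51)² + (-5)²) = √(2601.000 + 25.000) = 51.2
B: √((63)² + (-46)²) = √(3969.000 + 2116.000) = 78.0
C: √((6)² + (-52)²) = √(36.000 + 2704.000) = 52.3
D: √((-52)² + (17)²) = √(2704.000 + 289.000) = 54.7
E: √((-48)² + (-12)²) = √(2304.000 + 144.000) = 49.5
F: √((22)² + (33)²) = √(484.000 + 1089.000) = 39.7
G: √((2)² + (-49)²) = √(4.000 + 2401.000) = 49.0
Threshold 44.5: F (39.7) is within range.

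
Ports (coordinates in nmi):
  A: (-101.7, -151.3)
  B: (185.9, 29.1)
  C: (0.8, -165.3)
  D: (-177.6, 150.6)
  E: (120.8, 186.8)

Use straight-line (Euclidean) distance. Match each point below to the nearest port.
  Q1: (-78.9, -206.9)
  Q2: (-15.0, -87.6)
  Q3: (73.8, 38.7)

Q1 at (-78.9, -206.9):
  A: 60.1 nmi
  B: 354.7 nmi
  C: 89.9 nmi
  D: 370.9 nmi
  E: 441.5 nmi
  → nearest: A (60.1 nmi)
Q2 at (-15.0, -87.6):
  A: 107.6 nmi
  B: 232.3 nmi
  C: 79.3 nmi
  D: 288.4 nmi
  E: 306.2 nmi
  → nearest: C (79.3 nmi)
Q3 at (73.8, 38.7):
  A: 258.7 nmi
  B: 112.5 nmi
  C: 216.7 nmi
  D: 275.2 nmi
  E: 155.4 nmi
  → nearest: B (112.5 nmi)

Q1→A; Q2→C; Q3→B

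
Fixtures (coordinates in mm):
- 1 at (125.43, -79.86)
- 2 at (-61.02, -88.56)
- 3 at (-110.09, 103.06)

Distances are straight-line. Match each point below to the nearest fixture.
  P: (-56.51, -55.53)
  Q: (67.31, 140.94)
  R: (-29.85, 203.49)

P→2; Q→3; R→3

P at (-56.51, -55.53):
  1: √((181.94)² + (-24.33)²) = √(33102.1636 + 591.9489) = 183.56 mm
  2: √((-4.51)² + (-33.03)²) = √(20.3401 + 1090.9809) = 33.34 mm
  3: √((-53.58)² + (158.59)²) = √(2870.8164 + 25150.7881) = 167.40 mm
  → nearest: 2 (33.34 mm)
Q at (67.31, 140.94):
  1: √((58.12)² + (-220.80)²) = √(3377.9344 + 48752.6400) = 228.32 mm
  2: √((-128.33)² + (-229.50)²) = √(16468.5889 + 52670.2500) = 262.94 mm
  3: √((-177.40)² + (-37.88)²) = √(31470.7600 + 1434.8944) = 181.40 mm
  → nearest: 3 (181.40 mm)
R at (-29.85, 203.49):
  1: √((155.28)² + (-283.35)²) = √(24111.8784 + 80287.2225) = 323.11 mm
  2: √((-31.17)² + (-292.05)²) = √(971.5689 + 85293.2025) = 293.71 mm
  3: √((-80.24)² + (-100.43)²) = √(6438.4576 + 10086.1849) = 128.55 mm
  → nearest: 3 (128.55 mm)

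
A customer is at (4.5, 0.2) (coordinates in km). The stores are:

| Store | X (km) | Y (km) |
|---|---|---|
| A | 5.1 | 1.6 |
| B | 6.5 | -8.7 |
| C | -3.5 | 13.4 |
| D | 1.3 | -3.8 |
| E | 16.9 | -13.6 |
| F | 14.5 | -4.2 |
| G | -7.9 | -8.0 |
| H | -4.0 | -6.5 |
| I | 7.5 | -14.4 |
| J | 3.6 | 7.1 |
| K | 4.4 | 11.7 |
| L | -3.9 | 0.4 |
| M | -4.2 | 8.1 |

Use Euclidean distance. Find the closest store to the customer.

A

Distances from (4.5, 0.2):
A: 1.52 km
B: 9.12 km
C: 15.44 km
D: 5.12 km
E: 18.55 km
F: 10.93 km
G: 14.87 km
H: 10.82 km
I: 14.91 km
J: 6.96 km
K: 11.50 km
L: 8.40 km
M: 11.75 km
Minimum: A at 1.52 km.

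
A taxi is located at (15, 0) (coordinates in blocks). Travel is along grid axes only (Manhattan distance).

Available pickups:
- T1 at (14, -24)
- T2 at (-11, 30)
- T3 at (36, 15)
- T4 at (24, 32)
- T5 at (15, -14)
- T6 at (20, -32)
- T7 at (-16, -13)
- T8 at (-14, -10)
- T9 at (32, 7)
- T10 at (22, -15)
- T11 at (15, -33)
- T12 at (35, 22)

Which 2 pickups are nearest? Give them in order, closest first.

Distances from (15, 0):
T1: |-1| + |-24| = 1 + 24 = 25 blocks
T2: |-26| + |30| = 26 + 30 = 56 blocks
T3: |21| + |15| = 21 + 15 = 36 blocks
T4: |9| + |32| = 9 + 32 = 41 blocks
T5: |0| + |-14| = 0 + 14 = 14 blocks
T6: |5| + |-32| = 5 + 32 = 37 blocks
T7: |-31| + |-13| = 31 + 13 = 44 blocks
T8: |-29| + |-10| = 29 + 10 = 39 blocks
T9: |17| + |7| = 17 + 7 = 24 blocks
T10: |7| + |-15| = 7 + 15 = 22 blocks
T11: |0| + |-33| = 0 + 33 = 33 blocks
T12: |20| + |22| = 20 + 22 = 42 blocks
Sorted: T5 (14 blocks) < T10 (22 blocks) < T9 (24 blocks) < T1 (25 blocks) < …

T5, T10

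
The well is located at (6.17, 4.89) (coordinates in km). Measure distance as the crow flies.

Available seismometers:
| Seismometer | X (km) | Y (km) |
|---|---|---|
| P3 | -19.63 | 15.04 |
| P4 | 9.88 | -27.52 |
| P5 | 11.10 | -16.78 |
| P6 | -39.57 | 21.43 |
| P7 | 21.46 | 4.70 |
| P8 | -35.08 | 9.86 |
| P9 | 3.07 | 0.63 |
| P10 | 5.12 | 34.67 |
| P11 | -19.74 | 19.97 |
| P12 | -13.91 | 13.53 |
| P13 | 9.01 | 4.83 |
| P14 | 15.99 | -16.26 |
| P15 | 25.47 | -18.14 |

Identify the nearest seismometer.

P13

Distances from (6.17, 4.89):
P3: √((-25.80)² + (10.15)²) = √(665.6400 + 103.0225) = 27.72 km
P4: √((3.71)² + (-32.41)²) = √(13.7641 + 1050.4081) = 32.62 km
P5: √((4.93)² + (-21.67)²) = √(24.3049 + 469.5889) = 22.22 km
P6: √((-45.74)² + (16.54)²) = √(2092.1476 + 273.5716) = 48.64 km
P7: √((15.29)² + (-0.19)²) = √(233.7841 + 0.0361) = 15.29 km
P8: √((-41.25)² + (4.97)²) = √(1701.5625 + 24.7009) = 41.55 km
P9: √((-3.10)² + (-4.26)²) = √(9.6100 + 18.1476) = 5.27 km
P10: √((-1.05)² + (29.78)²) = √(1.1025 + 886.8484) = 29.80 km
P11: √((-25.91)² + (15.08)²) = √(671.3281 + 227.4064) = 29.98 km
P12: √((-20.08)² + (8.64)²) = √(403.2064 + 74.6496) = 21.86 km
P13: √((2.84)² + (-0.06)²) = √(8.0656 + 0.0036) = 2.84 km
P14: √((9.82)² + (-21.15)²) = √(96.4324 + 447.3225) = 23.32 km
P15: √((19.30)² + (-23.03)²) = √(372.4900 + 530.3809) = 30.05 km
Minimum: P13 at 2.84 km.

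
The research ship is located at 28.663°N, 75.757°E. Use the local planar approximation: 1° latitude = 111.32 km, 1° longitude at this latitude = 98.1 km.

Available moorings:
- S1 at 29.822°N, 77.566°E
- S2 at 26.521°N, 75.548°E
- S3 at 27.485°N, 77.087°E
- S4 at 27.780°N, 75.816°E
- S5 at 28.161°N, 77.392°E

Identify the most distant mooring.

S2

Distances from 28.663°N, 75.757°E:
S1: 219.406 km
S2: 239.327 km
S3: 184.985 km
S4: 98.466 km
S5: 169.850 km
Maximum: S2 at 239.327 km.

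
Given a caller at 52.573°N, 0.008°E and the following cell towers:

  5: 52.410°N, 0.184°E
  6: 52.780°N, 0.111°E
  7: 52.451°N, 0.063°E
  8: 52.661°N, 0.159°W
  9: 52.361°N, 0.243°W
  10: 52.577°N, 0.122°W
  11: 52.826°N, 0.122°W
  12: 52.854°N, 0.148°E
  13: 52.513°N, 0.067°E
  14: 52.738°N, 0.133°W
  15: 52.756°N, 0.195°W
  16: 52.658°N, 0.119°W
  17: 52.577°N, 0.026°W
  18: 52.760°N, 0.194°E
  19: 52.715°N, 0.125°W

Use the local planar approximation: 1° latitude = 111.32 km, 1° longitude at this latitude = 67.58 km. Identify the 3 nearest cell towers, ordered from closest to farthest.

17, 13, 10

Distances from 52.573°N, 0.008°E:
5: √((-0.163·111.32)² + (0.176·67.58)²) = √(329.24683 + 141.46914) = 21.696 km
6: √((0.207·111.32)² + (0.103·67.58)²) = √(530.99091 + 48.45190) = 24.072 km
7: √((-0.122·111.32)² + (0.055·67.58)²) = √(184.44465 + 13.81535) = 14.080 km
8: √((0.088·111.32)² + (-0.167·67.58)²) = √(95.96475 + 127.37064) = 14.944 km
9: √((-0.212·111.32)² + (-0.251·67.58)²) = √(556.95245 + 287.72912) = 29.063 km
10: √((0.004·111.32)² + (-0.130·67.58)²) = √(0.19827 + 77.18325) = 8.797 km
11: √((0.253·111.32)² + (-0.130·67.58)²) = √(793.20864 + 77.18325) = 29.502 km
12: √((0.281·111.32)² + (0.140·67.58)²) = √(978.49596 + 89.51431) = 32.680 km
13: √((-0.060·111.32)² + (0.059·67.58)²) = √(44.61171 + 15.89792) = 7.779 km
14: √((0.165·111.32)² + (-0.141·67.58)²) = √(337.37608 + 90.79765) = 20.692 km
15: √((0.183·111.32)² + (-0.203·67.58)²) = √(415.00046 + 188.20383) = 24.560 km
16: √((0.085·111.32)² + (-0.127·67.58)²) = √(89.53323 + 73.66205) = 12.775 km
17: √((0.004·111.32)² + (-0.034·67.58)²) = √(0.19827 + 5.27952) = 2.340 km
18: √((0.187·111.32)² + (0.186·67.58)²) = √(433.34083 + 158.00188) = 24.318 km
19: √((0.142·111.32)² + (-0.133·67.58)²) = √(249.87516 + 80.78666) = 18.184 km
Sorted: 17 (2.340 km) < 13 (7.779 km) < 10 (8.797 km) < 16 (12.775 km) < 7 (14.080 km) < …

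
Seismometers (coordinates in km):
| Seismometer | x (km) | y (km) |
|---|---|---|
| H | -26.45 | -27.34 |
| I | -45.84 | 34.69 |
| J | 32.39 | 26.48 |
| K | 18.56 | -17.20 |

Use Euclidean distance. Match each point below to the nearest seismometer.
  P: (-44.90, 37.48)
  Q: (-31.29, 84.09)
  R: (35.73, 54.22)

P at (-44.90, 37.48):
  H: 67.39 km
  I: 2.94 km
  J: 78.07 km
  K: 83.77 km
  → nearest: I (2.94 km)
Q at (-31.29, 84.09):
  H: 111.54 km
  I: 51.50 km
  J: 85.87 km
  K: 112.89 km
  → nearest: I (51.50 km)
R at (35.73, 54.22):
  H: 102.56 km
  I: 83.88 km
  J: 27.94 km
  K: 73.45 km
  → nearest: J (27.94 km)

P→I; Q→I; R→J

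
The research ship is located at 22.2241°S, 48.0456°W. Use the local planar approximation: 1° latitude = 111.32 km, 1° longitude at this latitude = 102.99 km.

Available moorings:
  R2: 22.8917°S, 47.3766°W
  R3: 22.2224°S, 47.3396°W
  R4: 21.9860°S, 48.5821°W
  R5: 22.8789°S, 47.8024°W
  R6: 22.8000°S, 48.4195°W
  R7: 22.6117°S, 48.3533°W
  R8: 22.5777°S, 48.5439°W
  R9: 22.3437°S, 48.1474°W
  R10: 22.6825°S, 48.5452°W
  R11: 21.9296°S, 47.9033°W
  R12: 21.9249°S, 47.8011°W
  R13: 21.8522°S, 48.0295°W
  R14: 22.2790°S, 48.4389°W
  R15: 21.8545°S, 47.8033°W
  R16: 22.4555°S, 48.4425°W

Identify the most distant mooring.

Distances from 22.2241°S, 48.0456°W:
R2: √((-0.6676·111.32)² + (0.6690·102.99)²) = √(5523.050972 + 4747.252718) = 101.3425 km
R3: √((0.0017·111.32)² + (0.7060·102.99)²) = √(0.035813 + 5286.880796) = 72.7112 km
R4: √((0.2381·111.32)² + (-0.5365·102.99)²) = √(702.530504 + 3053.019435) = 61.2825 km
R5: √((-0.6548·111.32)² + (0.2432·102.99)²) = √(5313.292648 + 627.360625) = 77.0756 km
R6: √((-0.5759·111.32)² + (-0.3739·102.99)²) = √(4109.987986 + 1482.863060) = 74.7854 km
R7: √((-0.3876·111.32)² + (-0.3077·102.99)²) = √(1861.718147 + 1004.257558) = 53.5348 km
R8: √((-0.3536·111.32)² + (-0.4983·102.99)²) = √(1549.426245 + 2633.733881) = 64.6774 km
R9: √((-0.1196·111.32)² + (-0.1018·102.99)²) = √(177.259188 + 109.922266) = 16.9464 km
R10: √((-0.4584·111.32)² + (-0.4996·102.99)²) = √(2603.967822 + 2647.493946) = 72.4670 km
R11: √((0.2945·111.32)² + (0.1423·102.99)²) = √(1074.773608 + 214.783006) = 35.9104 km
R12: √((0.2992·111.32)² + (0.2445·102.99)²) = √(1109.352519 + 634.085531) = 41.7545 km
R13: √((0.3719·111.32)² + (0.0161·102.99)²) = √(1713.952382 + 2.749425) = 41.4331 km
R14: √((-0.0549·111.32)² + (-0.3933·102.99)²) = √(37.350041 + 1640.733363) = 40.9644 km
R15: √((0.3696·111.32)² + (0.2423·102.99)²) = √(1692.818203 + 622.725922) = 48.1201 km
R16: √((-0.2314·111.32)² + (-0.3969·102.99)²) = √(663.549161 + 1670.907137) = 48.3162 km
Maximum: R2 at 101.3425 km.

R2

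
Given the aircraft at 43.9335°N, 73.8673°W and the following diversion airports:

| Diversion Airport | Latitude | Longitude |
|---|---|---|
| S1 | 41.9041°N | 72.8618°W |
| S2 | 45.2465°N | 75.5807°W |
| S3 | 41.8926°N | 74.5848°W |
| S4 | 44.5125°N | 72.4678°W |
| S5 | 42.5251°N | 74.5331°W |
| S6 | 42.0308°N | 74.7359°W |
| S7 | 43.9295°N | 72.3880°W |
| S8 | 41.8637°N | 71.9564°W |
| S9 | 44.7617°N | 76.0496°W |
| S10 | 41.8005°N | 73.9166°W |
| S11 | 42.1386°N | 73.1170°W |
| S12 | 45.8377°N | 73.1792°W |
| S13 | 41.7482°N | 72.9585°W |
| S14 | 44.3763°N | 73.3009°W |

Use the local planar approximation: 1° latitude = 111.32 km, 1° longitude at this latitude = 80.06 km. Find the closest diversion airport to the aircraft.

Distances from 43.9335°N, 73.8673°W:
S1: √((-2.0294·111.32)² + (1.0055·80.06)²) = √(51036.596818 + 6480.303130) = 239.8268 km
S2: √((1.3130·111.32)² + (-1.7134·80.06)²) = √(21363.669341 + 18816.926852) = 200.4510 km
S3: √((-2.0409·111.32)² + (-0.7175·80.06)²) = √(51616.653796 + 3299.703993) = 234.3424 km
S4: √((0.5790·111.32)² + (1.3995·80.06)²) = √(4154.354210 + 12553.851213) = 129.2602 km
S5: √((-1.4084·111.32)² + (-0.6658·80.06)²) = √(24580.936683 + 2841.310872) = 165.5966 km
S6: √((-1.9027·111.32)² + (-0.8686·80.06)²) = √(44862.867784 + 4835.827733) = 222.9320 km
S7: √((-0.0040·111.32)² + (1.4793·80.06)²) = √(0.198274 + 14026.318167) = 118.4336 km
S8: √((-2.0698·111.32)² + (1.9109·80.06)²) = √(53088.830772 + 23404.916302) = 276.5750 km
S9: √((0.8282·111.32)² + (-2.1823·80.06)²) = √(8499.959328 + 30525.309560) = 197.5481 km
S10: √((-2.1330·111.32)² + (-0.0493·80.06)²) = √(56380.393964 + 15.578477) = 237.4784 km
S11: √((-1.7949·111.32)² + (0.7503·80.06)²) = √(39923.343961 + 3608.286923) = 208.6424 km
S12: √((1.9042·111.32)² + (0.6881·80.06)²) = √(44933.631254 + 3034.829432) = 219.0170 km
S13: √((-2.1853·111.32)² + (0.9088·80.06)²) = √(59179.123264 + 5293.803397) = 253.9152 km
S14: √((0.4428·111.32)² + (0.5664·80.06)²) = √(2429.750162 + 2056.258265) = 66.9777 km
Minimum: S14 at 66.9777 km.

S14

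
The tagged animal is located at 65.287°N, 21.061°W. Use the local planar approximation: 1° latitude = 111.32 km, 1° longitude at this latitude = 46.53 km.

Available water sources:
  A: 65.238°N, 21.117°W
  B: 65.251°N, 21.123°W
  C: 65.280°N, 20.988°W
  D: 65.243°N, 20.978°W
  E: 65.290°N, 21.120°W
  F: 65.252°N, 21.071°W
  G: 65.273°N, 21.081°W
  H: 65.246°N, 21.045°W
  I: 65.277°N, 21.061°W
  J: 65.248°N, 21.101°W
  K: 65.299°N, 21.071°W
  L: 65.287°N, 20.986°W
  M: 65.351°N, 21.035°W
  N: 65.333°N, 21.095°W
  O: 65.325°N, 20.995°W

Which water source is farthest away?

M

Distances from 65.287°N, 21.061°W:
A: √((-0.049·111.32)² + (-0.056·46.53)²) = √(29.75353 + 6.78957) = 6.045 km
B: √((-0.036·111.32)² + (-0.062·46.53)²) = √(16.06022 + 8.32242) = 4.938 km
C: √((-0.007·111.32)² + (0.073·46.53)²) = √(0.60721 + 11.53750) = 3.485 km
D: √((-0.044·111.32)² + (0.083·46.53)²) = √(23.99119 + 14.91497) = 6.237 km
E: √((0.003·111.32)² + (-0.059·46.53)²) = √(0.11153 + 7.53651) = 2.766 km
F: √((-0.035·111.32)² + (-0.010·46.53)²) = √(15.18037 + 0.21650) = 3.924 km
G: √((-0.014·111.32)² + (-0.020·46.53)²) = √(2.42886 + 0.86602) = 1.815 km
H: √((-0.041·111.32)² + (0.016·46.53)²) = √(20.83119 + 0.55425) = 4.624 km
I: √((-0.010·111.32)² + (0.000·46.53)²) = √(1.23921 + 0.00000) = 1.113 km
J: √((-0.039·111.32)² + (-0.040·46.53)²) = √(18.84845 + 3.46407) = 4.724 km
K: √((0.012·111.32)² + (-0.010·46.53)²) = √(1.78447 + 0.21650) = 1.415 km
L: √((0.000·111.32)² + (0.075·46.53)²) = √(0.00000 + 12.17836) = 3.490 km
M: √((0.064·111.32)² + (0.026·46.53)²) = √(50.75822 + 1.46357) = 7.226 km
N: √((0.046·111.32)² + (-0.034·46.53)²) = √(26.22177 + 2.50279) = 5.360 km
O: √((0.038·111.32)² + (0.066·46.53)²) = √(17.89425 + 9.43092) = 5.227 km
Maximum: M at 7.226 km.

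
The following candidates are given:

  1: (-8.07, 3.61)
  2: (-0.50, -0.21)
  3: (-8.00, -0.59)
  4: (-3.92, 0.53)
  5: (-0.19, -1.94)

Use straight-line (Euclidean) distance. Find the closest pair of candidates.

2 and 5

Pairwise distances:
1–2: √((7.57)² + (-3.82)²) = √(57.3049 + 14.5924) = 8.48
1–3: √((0.07)² + (-4.20)²) = √(0.0049 + 17.6400) = 4.20
1–4: √((4.15)² + (-3.08)²) = √(17.2225 + 9.4864) = 5.17
1–5: √((7.88)² + (-5.55)²) = √(62.0944 + 30.8025) = 9.64
2–3: √((-7.50)² + (-0.38)²) = √(56.2500 + 0.1444) = 7.51
2–4: √((-3.42)² + (0.74)²) = √(11.6964 + 0.5476) = 3.50
2–5: √((0.31)² + (-1.73)²) = √(0.0961 + 2.9929) = 1.76
3–4: √((4.08)² + (1.12)²) = √(16.6464 + 1.2544) = 4.23
3–5: √((7.81)² + (-1.35)²) = √(60.9961 + 1.8225) = 7.93
4–5: √((3.73)² + (-2.47)²) = √(13.9129 + 6.1009) = 4.47
Closest pair: 2–5 at 1.76.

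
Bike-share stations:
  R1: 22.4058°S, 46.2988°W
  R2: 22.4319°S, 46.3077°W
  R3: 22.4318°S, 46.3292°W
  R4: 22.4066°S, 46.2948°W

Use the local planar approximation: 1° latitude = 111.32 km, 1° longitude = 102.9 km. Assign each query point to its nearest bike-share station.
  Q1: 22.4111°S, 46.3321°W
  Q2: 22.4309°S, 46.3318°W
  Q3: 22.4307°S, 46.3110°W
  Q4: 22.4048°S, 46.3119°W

Q1→R3; Q2→R3; Q3→R2; Q4→R1

Q1 at 22.4111°S, 46.3321°W:
  R1: 3.4770 km
  R2: 3.4154 km
  R3: 2.3236 km
  R4: 3.8707 km
  → nearest: R3 (2.3236 km)
Q2 at 22.4309°S, 46.3318°W:
  R1: 4.3975 km
  R2: 2.4824 km
  R3: 0.2857 km
  R4: 4.6704 km
  → nearest: R3 (0.2857 km)
Q3 at 22.4307°S, 46.3110°W:
  R1: 3.0429 km
  R2: 0.3649 km
  R3: 1.8768 km
  R4: 3.1585 km
  → nearest: R2 (0.3649 km)
Q4 at 22.4048°S, 46.3119°W:
  R1: 1.3526 km
  R2: 3.0476 km
  R3: 3.4933 km
  R4: 1.7710 km
  → nearest: R1 (1.3526 km)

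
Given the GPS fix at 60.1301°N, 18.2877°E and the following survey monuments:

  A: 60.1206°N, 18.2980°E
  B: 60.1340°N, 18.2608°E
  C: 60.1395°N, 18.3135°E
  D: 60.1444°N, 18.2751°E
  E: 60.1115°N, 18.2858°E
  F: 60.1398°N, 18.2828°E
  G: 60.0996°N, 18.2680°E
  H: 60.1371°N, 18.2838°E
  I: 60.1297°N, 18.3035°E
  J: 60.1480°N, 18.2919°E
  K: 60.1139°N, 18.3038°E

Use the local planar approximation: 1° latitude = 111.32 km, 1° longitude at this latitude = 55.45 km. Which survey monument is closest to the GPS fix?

H

Distances from 60.1301°N, 18.2877°E:
A: 1.2019 km
B: 1.5535 km
C: 1.7725 km
D: 1.7385 km
E: 2.0732 km
F: 1.1135 km
G: 3.5667 km
H: 0.8087 km
I: 0.8772 km
J: 2.0062 km
K: 2.0123 km
Minimum: H at 0.8087 km.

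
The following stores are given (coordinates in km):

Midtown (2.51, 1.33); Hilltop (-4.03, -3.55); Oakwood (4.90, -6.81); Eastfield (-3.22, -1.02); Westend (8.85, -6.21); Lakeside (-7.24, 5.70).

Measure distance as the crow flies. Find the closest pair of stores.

Pairwise distances:
Hilltop–Eastfield: √((0.81)² + (2.53)²) = √(0.6561 + 6.4009) = 2.66 km
Oakwood–Westend: √((3.95)² + (0.60)²) = √(15.6025 + 0.3600) = 4.00 km
Midtown–Eastfield: √((-5.73)² + (-2.35)²) = √(32.8329 + 5.5225) = 6.19 km
Eastfield–Lakeside: √((-4.02)² + (6.72)²) = √(16.1604 + 45.1584) = 7.83 km
Midtown–Hilltop: √((-6.54)² + (-4.88)²) = √(42.7716 + 23.8144) = 8.16 km
Midtown–Oakwood: √((2.39)² + (-8.14)²) = √(5.7121 + 66.2596) = 8.48 km
Hilltop–Oakwood: √((8.93)² + (-3.26)²) = √(79.7449 + 10.6276) = 9.51 km
Hilltop–Lakeside: √((-3.21)² + (9.25)²) = √(10.3041 + 85.5625) = 9.79 km
Midtown–Westend: √((6.34)² + (-7.54)²) = √(40.1956 + 56.8516) = 9.85 km
Oakwood–Eastfield: √((-8.12)² + (5.79)²) = √(65.9344 + 33.5241) = 9.97 km
Midtown–Lakeside: √((-9.75)² + (4.37)²) = √(95.0625 + 19.0969) = 10.68 km
Eastfield–Westend: √((12.07)² + (-5.19)²) = √(145.6849 + 26.9361) = 13.14 km
Hilltop–Westend: √((12.88)² + (-2.66)²) = √(165.8944 + 7.0756) = 13.15 km
Oakwood–Lakeside: √((-12.14)² + (12.51)²) = √(147.3796 + 156.5001) = 17.43 km
Westend–Lakeside: √((-16.09)² + (11.91)²) = √(258.8881 + 141.8481) = 20.02 km
Closest pair: Hilltop–Eastfield at 2.66 km.

Hilltop and Eastfield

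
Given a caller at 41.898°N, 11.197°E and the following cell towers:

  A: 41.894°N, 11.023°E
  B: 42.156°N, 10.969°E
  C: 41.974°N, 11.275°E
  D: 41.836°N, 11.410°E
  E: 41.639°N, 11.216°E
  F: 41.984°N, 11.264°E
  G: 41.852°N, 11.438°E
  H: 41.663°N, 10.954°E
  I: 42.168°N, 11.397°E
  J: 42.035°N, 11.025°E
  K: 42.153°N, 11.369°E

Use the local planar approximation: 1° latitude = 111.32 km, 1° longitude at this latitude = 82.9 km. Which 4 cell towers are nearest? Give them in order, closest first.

C, F, A, D

Distances from 41.898°N, 11.197°E:
A: √((-0.004·111.32)² + (-0.174·82.9)²) = √(0.19827 + 208.06909) = 14.431 km
B: √((0.258·111.32)² + (-0.228·82.9)²) = √(824.87057 + 357.25536) = 34.382 km
C: √((0.076·111.32)² + (0.078·82.9)²) = √(71.57701 + 41.81174) = 10.648 km
D: √((-0.062·111.32)² + (0.213·82.9)²) = √(47.63540 + 311.79437) = 18.959 km
E: √((-0.259·111.32)² + (0.019·82.9)²) = √(831.27730 + 2.48094) = 28.875 km
F: √((0.086·111.32)² + (0.067·82.9)²) = √(91.65229 + 30.85025) = 11.068 km
G: √((-0.046·111.32)² + (0.241·82.9)²) = √(26.22177 + 399.15645) = 20.625 km
H: √((-0.235·111.32)² + (-0.243·82.9)²) = √(684.35606 + 405.80894) = 33.018 km
I: √((0.270·111.32)² + (0.200·82.9)²) = √(903.38718 + 274.89640) = 34.326 km
J: √((0.137·111.32)² + (-0.172·82.9)²) = √(232.58812 + 203.31338) = 20.878 km
K: √((0.255·111.32)² + (0.172·82.9)²) = √(805.79906 + 203.31338) = 31.767 km
Sorted: C (10.648 km) < F (11.068 km) < A (14.431 km) < D (18.959 km) < G (20.625 km) < J (20.878 km) < …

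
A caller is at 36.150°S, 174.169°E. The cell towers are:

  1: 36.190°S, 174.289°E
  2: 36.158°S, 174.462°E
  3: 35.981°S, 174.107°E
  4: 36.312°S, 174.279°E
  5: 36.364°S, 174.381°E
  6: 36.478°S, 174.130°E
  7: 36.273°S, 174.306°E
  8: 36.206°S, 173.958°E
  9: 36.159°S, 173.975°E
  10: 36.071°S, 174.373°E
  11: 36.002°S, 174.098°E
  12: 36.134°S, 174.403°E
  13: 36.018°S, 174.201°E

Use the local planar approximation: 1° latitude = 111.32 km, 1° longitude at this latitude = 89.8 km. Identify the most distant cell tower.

Distances from 36.150°S, 174.169°E:
1: √((-0.040·111.32)² + (0.120·89.8)²) = √(19.82743 + 116.12218) = 11.660 km
2: √((-0.008·111.32)² + (0.293·89.8)²) = √(0.79310 + 692.28977) = 26.326 km
3: √((0.169·111.32)² + (-0.062·89.8)²) = √(353.93198 + 30.99817) = 19.620 km
4: √((-0.162·111.32)² + (0.110·89.8)²) = √(325.21939 + 97.57488) = 20.562 km
5: √((-0.214·111.32)² + (0.212·89.8)²) = √(567.51055 + 362.43021) = 30.495 km
6: √((-0.328·111.32)² + (-0.039·89.8)²) = √(1333.19625 + 12.26540) = 36.681 km
7: √((-0.123·111.32)² + (0.137·89.8)²) = √(187.48072 + 151.35397) = 18.407 km
8: √((-0.056·111.32)² + (-0.211·89.8)²) = √(38.86176 + 359.01912) = 19.947 km
9: √((-0.009·111.32)² + (-0.194·89.8)²) = √(1.00376 + 303.49821) = 17.450 km
10: √((0.079·111.32)² + (0.204·89.8)²) = √(77.33936 + 335.59309) = 20.321 km
11: √((0.148·111.32)² + (-0.071·89.8)²) = √(271.43749 + 40.65083) = 17.666 km
12: √((0.016·111.32)² + (0.234·89.8)²) = √(3.17239 + 441.55457) = 21.089 km
13: √((0.132·111.32)² + (0.032·89.8)²) = √(215.92069 + 8.25758) = 14.973 km
Maximum: 6 at 36.681 km.

6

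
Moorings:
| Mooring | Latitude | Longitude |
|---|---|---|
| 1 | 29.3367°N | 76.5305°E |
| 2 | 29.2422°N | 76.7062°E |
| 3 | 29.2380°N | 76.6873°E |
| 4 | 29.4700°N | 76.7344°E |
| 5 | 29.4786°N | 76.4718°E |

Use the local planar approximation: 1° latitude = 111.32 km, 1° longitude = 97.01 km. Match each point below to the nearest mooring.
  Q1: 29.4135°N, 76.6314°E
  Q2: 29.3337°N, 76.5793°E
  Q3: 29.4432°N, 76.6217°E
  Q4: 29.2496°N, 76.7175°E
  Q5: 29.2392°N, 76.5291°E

Q1 at 29.4135°N, 76.6314°E:
  1: 12.9963 km
  2: 20.4031 km
  3: 20.2753 km
  4: 11.8068 km
  5: 17.0949 km
  → nearest: 4 (11.8068 km)
Q2 at 29.3337°N, 76.5793°E:
  1: 4.7459 km
  2: 15.9781 km
  3: 14.9420 km
  4: 21.3684 km
  5: 19.2078 km
  → nearest: 1 (4.7459 km)
Q3 at 29.4432°N, 76.6217°E:
  1: 14.7929 km
  2: 23.8296 km
  3: 23.7128 km
  4: 11.3328 km
  5: 15.0663 km
  → nearest: 4 (11.3328 km)
Q4 at 29.2496°N, 76.7175°E:
  1: 20.5695 km
  2: 1.3712 km
  3: 3.2017 km
  4: 24.5896 km
  5: 34.8996 km
  → nearest: 2 (1.3712 km)
Q5 at 29.2392°N, 76.5291°E:
  1: 10.8545 km
  2: 17.1837 km
  3: 15.3476 km
  4: 32.5079 km
  5: 27.2236 km
  → nearest: 1 (10.8545 km)

Q1→4; Q2→1; Q3→4; Q4→2; Q5→1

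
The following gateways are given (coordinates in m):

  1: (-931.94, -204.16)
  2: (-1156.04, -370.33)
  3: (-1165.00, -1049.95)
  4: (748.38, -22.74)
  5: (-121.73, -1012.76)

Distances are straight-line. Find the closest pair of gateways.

1 and 2

Pairwise distances:
1–2: 278.99 m
1–3: 877.31 m
1–4: 1690.09 m
1–5: 1144.67 m
2–3: 679.68 m
2–4: 1935.88 m
2–5: 1217.59 m
3–4: 2171.68 m
3–5: 1043.93 m
4–5: 1318.04 m
Closest pair: 1–2 at 278.99 m.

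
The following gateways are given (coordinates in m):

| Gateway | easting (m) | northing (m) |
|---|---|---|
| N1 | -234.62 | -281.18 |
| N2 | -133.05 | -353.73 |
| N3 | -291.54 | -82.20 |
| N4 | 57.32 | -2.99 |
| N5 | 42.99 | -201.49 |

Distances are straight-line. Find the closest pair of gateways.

Pairwise distances:
N1–N2: 124.82 m
N4–N5: 199.02 m
N1–N3: 206.96 m
N2–N5: 232.74 m
N1–N5: 288.82 m
N2–N3: 314.40 m
N3–N5: 355.16 m
N3–N4: 357.74 m
N2–N4: 399.07 m
N1–N4: 403.26 m
Closest pair: N1–N2 at 124.82 m.

N1 and N2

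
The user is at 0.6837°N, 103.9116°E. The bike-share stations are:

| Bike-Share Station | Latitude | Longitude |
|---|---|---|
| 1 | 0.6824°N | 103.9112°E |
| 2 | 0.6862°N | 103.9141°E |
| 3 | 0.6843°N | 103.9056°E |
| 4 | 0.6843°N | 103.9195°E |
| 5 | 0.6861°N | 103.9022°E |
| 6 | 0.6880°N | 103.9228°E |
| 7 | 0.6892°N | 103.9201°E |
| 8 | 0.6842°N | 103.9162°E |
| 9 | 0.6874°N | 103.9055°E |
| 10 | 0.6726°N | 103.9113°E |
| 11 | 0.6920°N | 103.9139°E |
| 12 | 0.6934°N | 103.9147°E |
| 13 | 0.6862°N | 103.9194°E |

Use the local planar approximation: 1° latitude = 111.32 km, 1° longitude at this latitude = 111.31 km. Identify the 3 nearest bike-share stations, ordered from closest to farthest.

1, 2, 8

Distances from 0.6837°N, 103.9116°E:
1: 0.1514 km
2: 0.3936 km
3: 0.6712 km
4: 0.8819 km
5: 1.0799 km
6: 1.3354 km
7: 1.1270 km
8: 0.5150 km
9: 0.7942 km
10: 1.2361 km
11: 0.9588 km
12: 1.1336 km
13: 0.9117 km
Sorted: 1 (0.1514 km) < 2 (0.3936 km) < 8 (0.5150 km) < 3 (0.6712 km) < 9 (0.7942 km) < …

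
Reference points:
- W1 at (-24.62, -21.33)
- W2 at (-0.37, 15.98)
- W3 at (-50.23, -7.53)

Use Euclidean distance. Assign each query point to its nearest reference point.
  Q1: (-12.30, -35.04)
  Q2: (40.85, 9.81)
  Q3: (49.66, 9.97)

Q1→W1; Q2→W2; Q3→W2

Q1 at (-12.30, -35.04):
  W1: 18.43
  W2: 52.40
  W3: 46.86
  → nearest: W1 (18.43)
Q2 at (40.85, 9.81):
  W1: 72.50
  W2: 41.68
  W3: 92.72
  → nearest: W2 (41.68)
Q3 at (49.66, 9.97):
  W1: 80.61
  W2: 50.39
  W3: 101.41
  → nearest: W2 (50.39)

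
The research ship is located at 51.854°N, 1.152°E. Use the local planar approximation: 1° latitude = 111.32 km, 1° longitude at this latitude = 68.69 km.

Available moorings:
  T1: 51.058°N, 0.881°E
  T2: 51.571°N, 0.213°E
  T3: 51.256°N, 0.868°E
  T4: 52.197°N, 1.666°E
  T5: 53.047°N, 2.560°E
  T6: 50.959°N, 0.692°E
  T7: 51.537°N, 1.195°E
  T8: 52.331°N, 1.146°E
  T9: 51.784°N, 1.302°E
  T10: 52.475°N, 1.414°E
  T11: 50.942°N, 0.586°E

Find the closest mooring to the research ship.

T9

Distances from 51.854°N, 1.152°E:
T1: √((-0.796·111.32)² + (-0.271·68.69)²) = √(7851.85970 + 346.51785) = 90.545 km
T2: √((-0.283·111.32)² + (-0.939·68.69)²) = √(992.47429 + 4160.23839) = 71.782 km
T3: √((-0.598·111.32)² + (-0.284·68.69)²) = √(4431.47969 + 380.56050) = 69.369 km
T4: √((0.343·111.32)² + (0.514·68.69)²) = √(1457.92316 + 1246.56024) = 52.005 km
T5: √((1.193·111.32)² + (1.408·68.69)²) = √(17637.10428 + 9353.89181) = 164.289 km
T6: √((-0.895·111.32)² + (-0.460·68.69)²) = √(9926.41587 + 998.39569) = 104.522 km
T7: √((-0.317·111.32)² + (0.043·68.69)²) = √(1245.27400 + 8.72417) = 35.412 km
T8: √((0.477·111.32)² + (-0.006·68.69)²) = √(2819.57177 + 0.16986) = 53.101 km
T9: √((-0.070·111.32)² + (0.150·68.69)²) = √(60.72150 + 106.16211) = 12.918 km
T10: √((0.621·111.32)² + (0.262·68.69)²) = √(4778.91819 + 323.88409) = 71.434 km
T11: √((-0.912·111.32)² + (-0.566·68.69)²) = √(10307.09009 + 1511.54087) = 108.714 km
Minimum: T9 at 12.918 km.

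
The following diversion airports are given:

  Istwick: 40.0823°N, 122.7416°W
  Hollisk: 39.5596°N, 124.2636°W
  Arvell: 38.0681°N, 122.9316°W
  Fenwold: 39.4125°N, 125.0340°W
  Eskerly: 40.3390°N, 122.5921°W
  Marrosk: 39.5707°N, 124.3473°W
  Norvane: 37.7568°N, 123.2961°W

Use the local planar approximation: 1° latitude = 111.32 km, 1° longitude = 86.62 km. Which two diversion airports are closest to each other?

Pairwise distances:
Hollisk–Marrosk: √((0.0111·111.32)² + (-0.0837·86.62)²) = √(1.526836 + 52.563863) = 7.3546 km
Istwick–Eskerly: √((0.2567·111.32)² + (0.1495·86.62)²) = √(816.578860 + 167.694471) = 31.3731 km
Arvell–Norvane: √((-0.3113·111.32)² + (-0.3645·86.62)²) = √(1200.893894 + 996.853698) = 46.8801 km
Fenwold–Marrosk: √((0.1582·111.32)² + (0.6867·86.62)²) = √(310.141122 + 3538.102852) = 62.0342 km
Hollisk–Fenwold: √((-0.1471·111.32)² + (-0.7704·86.62)²) = √(268.146258 + 4453.166230) = 68.7118 km
Istwick–Hollisk: √((-0.5227·111.32)² + (-1.5220·86.62)²) = √(3385.722780 + 17380.635974) = 144.1054 km
Istwick–Marrosk: √((-0.5116·111.32)² + (-1.6057·86.62)²) = √(3243.451939 + 19344.841402) = 150.2940 km
Hollisk–Eskerly: √((0.7794·111.32)² + (1.6715·86.62)²) = √(7527.784852 + 20962.791783) = 168.7915 km
Eskerly–Marrosk: √((-0.7683·111.32)² + (-1.7552·86.62)²) = √(7314.894413 + 23114.770151) = 174.4410 km
Hollisk–Arvell: √((-1.4915·111.32)² + (1.3320·86.62)²) = √(27567.216101 + 13312.045963) = 202.1862 km
Arvell–Marrosk: √((1.5026·111.32)² + (-1.4157·86.62)²) = √(27979.062882 + 15037.610197) = 207.4046 km
Istwick–Fenwold: √((-0.6698·111.32)² + (-2.2924·86.62)²) = √(5559.512125 + 39429.126718) = 212.1053 km
Hollisk–Norvane: √((-1.8028·111.32)² + (0.9675·86.62)²) = √(40275.551326 + 7023.252884) = 217.4829 km
Marrosk–Norvane: √((-1.8139·111.32)² + (1.0512·86.62)²) = √(40773.038468 + 8291.002827) = 221.5040 km
Istwick–Arvell: √((-2.0142·111.32)² + (-0.1900·86.62)²) = √(50274.942040 + 270.859181) = 224.8239 km
Fenwold–Eskerly: √((0.9265·111.32)² + (2.4419·86.62)²) = √(10637.442918 + 44739.601196) = 235.3233 km
Arvell–Fenwold: √((1.3444·111.32)² + (-2.1024·86.62)²) = √(22397.698948 + 33164.011307) = 235.7153 km
Fenwold–Norvane: √((-1.6557·111.32)² + (1.7379·86.62)²) = √(33971.106503 + 22661.357659) = 237.9758 km
Arvell–Eskerly: √((2.2709·111.32)² + (0.3395·86.62)²) = √(63906.114904 + 864.800468) = 254.5013 km
Istwick–Norvane: √((-2.3255·111.32)² + (-0.5545·86.62)²) = √(67016.089590 + 2306.956788) = 263.2927 km
Eskerly–Norvane: √((-2.5822·111.32)² + (-0.7040·86.62)²) = √(82627.792250 + 3718.618941) = 293.8476 km
Closest pair: Hollisk–Marrosk at 7.3546 km.

Hollisk and Marrosk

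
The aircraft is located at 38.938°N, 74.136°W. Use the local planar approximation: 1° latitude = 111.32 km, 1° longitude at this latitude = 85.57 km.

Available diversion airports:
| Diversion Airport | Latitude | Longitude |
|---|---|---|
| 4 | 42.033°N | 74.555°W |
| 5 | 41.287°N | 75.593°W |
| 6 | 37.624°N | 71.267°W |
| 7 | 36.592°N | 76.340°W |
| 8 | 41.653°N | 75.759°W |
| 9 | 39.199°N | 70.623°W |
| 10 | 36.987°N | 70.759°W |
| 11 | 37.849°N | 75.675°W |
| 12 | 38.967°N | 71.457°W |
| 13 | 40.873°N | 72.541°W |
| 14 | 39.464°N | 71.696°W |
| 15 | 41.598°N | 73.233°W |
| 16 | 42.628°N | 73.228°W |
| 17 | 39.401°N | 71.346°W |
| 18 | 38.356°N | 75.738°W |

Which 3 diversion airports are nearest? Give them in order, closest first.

18, 11, 14

Distances from 38.938°N, 74.136°W:
4: √((3.095·111.32)² + (-0.419·85.57)²) = √(118704.64185 + 1285.49713) = 346.396 km
5: √((2.349·111.32)² + (-1.457·85.57)²) = √(68377.37573 + 15543.97781) = 289.692 km
6: √((-1.314·111.32)² + (2.869·85.57)²) = √(21396.22350 + 60270.41203) = 285.774 km
7: √((-2.346·111.32)² + (-2.204·85.57)²) = √(68202.83240 + 35568.55683) = 322.136 km
8: √((2.715·111.32)² + (-1.623·85.57)²) = √(91345.26986 + 19287.68495) = 332.615 km
9: √((0.261·111.32)² + (3.513·85.57)²) = √(844.16513 + 90364.81495) = 302.008 km
10: √((-1.951·111.32)² + (3.377·85.57)²) = √(47169.46322 + 83503.59733) = 361.487 km
11: √((-1.089·111.32)² + (-1.539·85.57)²) = √(14696.10191 + 17342.84344) = 178.994 km
12: √((0.029·111.32)² + (2.679·85.57)²) = √(10.42179 + 52551.90832) = 229.265 km
13: √((1.935·111.32)² + (1.595·85.57)²) = √(46398.96938 + 18627.92320) = 255.004 km
14: √((0.526·111.32)² + (2.440·85.57)²) = √(3428.60839 + 43593.59816) = 216.846 km
15: √((2.660·111.32)² + (0.903·85.57)²) = √(87681.84277 + 5970.60808) = 306.027 km
16: √((3.690·111.32)² + (0.908·85.57)²) = √(168732.65013 + 6036.91083) = 418.054 km
17: √((0.463·111.32)² + (2.790·85.57)²) = √(2656.49117 + 56996.93084) = 244.241 km
18: √((-0.582·111.32)² + (-1.602·85.57)²) = √(4197.51604 + 18791.78727) = 151.622 km
Sorted: 18 (151.622 km) < 11 (178.994 km) < 14 (216.846 km) < 12 (229.265 km) < 17 (244.241 km) < …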